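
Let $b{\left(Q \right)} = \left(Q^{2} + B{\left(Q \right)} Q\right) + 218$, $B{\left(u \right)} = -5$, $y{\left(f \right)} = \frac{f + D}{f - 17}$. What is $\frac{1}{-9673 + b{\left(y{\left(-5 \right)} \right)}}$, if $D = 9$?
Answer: $- \frac{121}{1143941} \approx -0.00010577$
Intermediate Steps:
$y{\left(f \right)} = \frac{9 + f}{-17 + f}$ ($y{\left(f \right)} = \frac{f + 9}{f - 17} = \frac{9 + f}{-17 + f}$)
$b{\left(Q \right)} = 218 + Q^{2} - 5 Q$ ($b{\left(Q \right)} = \left(Q^{2} - 5 Q\right) + 218 = 218 + Q^{2} - 5 Q$)
$\frac{1}{-9673 + b{\left(y{\left(-5 \right)} \right)}} = \frac{1}{-9673 + \left(218 + \left(\frac{9 - 5}{-17 - 5}\right)^{2} - 5 \frac{9 - 5}{-17 - 5}\right)} = \frac{1}{-9673 + \left(218 + \left(\frac{1}{-22} \cdot 4\right)^{2} - 5 \frac{1}{-22} \cdot 4\right)} = \frac{1}{-9673 + \left(218 + \left(\left(- \frac{1}{22}\right) 4\right)^{2} - 5 \left(\left(- \frac{1}{22}\right) 4\right)\right)} = \frac{1}{-9673 + \left(218 + \left(- \frac{2}{11}\right)^{2} - - \frac{10}{11}\right)} = \frac{1}{-9673 + \left(218 + \frac{4}{121} + \frac{10}{11}\right)} = \frac{1}{-9673 + \frac{26492}{121}} = \frac{1}{- \frac{1143941}{121}} = - \frac{121}{1143941}$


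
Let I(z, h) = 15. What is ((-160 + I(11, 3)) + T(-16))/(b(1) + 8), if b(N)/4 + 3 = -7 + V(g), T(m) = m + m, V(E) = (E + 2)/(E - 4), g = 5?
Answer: 177/4 ≈ 44.250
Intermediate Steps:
V(E) = (2 + E)/(-4 + E)
T(m) = 2*m
b(N) = -12 (b(N) = -12 + 4*(-7 + (2 + 5)/(-4 + 5)) = -12 + 4*(-7 + 7/1) = -12 + 4*(-7 + 1*7) = -12 + 4*(-7 + 7) = -12 + 4*0 = -12 + 0 = -12)
((-160 + I(11, 3)) + T(-16))/(b(1) + 8) = ((-160 + 15) + 2*(-16))/(-12 + 8) = (-145 - 32)/(-4) = -177*(-1/4) = 177/4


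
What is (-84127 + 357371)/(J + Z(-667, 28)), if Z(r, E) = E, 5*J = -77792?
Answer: -341555/19413 ≈ -17.594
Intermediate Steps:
J = -77792/5 (J = (1/5)*(-77792) = -77792/5 ≈ -15558.)
(-84127 + 357371)/(J + Z(-667, 28)) = (-84127 + 357371)/(-77792/5 + 28) = 273244/(-77652/5) = 273244*(-5/77652) = -341555/19413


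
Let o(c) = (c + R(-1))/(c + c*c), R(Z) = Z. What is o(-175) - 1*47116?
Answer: -717341188/15225 ≈ -47116.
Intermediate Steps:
o(c) = (-1 + c)/(c + c²) (o(c) = (c - 1)/(c + c*c) = (-1 + c)/(c + c²))
o(-175) - 1*47116 = (-1 - 175)/((-175)*(1 - 175)) - 1*47116 = -1/175*(-176)/(-174) - 47116 = -1/175*(-1/174)*(-176) - 47116 = -88/15225 - 47116 = -717341188/15225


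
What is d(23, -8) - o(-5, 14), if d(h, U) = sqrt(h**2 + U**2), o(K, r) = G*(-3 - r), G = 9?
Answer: 153 + sqrt(593) ≈ 177.35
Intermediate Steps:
o(K, r) = -27 - 9*r (o(K, r) = 9*(-3 - r) = -27 - 9*r)
d(h, U) = sqrt(U**2 + h**2)
d(23, -8) - o(-5, 14) = sqrt((-8)**2 + 23**2) - (-27 - 9*14) = sqrt(64 + 529) - (-27 - 126) = sqrt(593) - 1*(-153) = sqrt(593) + 153 = 153 + sqrt(593)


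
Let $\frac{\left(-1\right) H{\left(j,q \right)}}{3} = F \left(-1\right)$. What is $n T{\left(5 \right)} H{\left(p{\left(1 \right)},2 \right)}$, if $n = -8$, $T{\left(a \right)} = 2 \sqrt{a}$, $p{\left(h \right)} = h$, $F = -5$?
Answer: $240 \sqrt{5} \approx 536.66$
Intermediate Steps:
$H{\left(j,q \right)} = -15$ ($H{\left(j,q \right)} = - 3 \left(\left(-5\right) \left(-1\right)\right) = \left(-3\right) 5 = -15$)
$n T{\left(5 \right)} H{\left(p{\left(1 \right)},2 \right)} = - 8 \cdot 2 \sqrt{5} \left(-15\right) = - 16 \sqrt{5} \left(-15\right) = 240 \sqrt{5}$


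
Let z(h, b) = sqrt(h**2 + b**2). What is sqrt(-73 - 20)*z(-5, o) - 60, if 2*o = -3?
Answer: -60 + I*sqrt(10137)/2 ≈ -60.0 + 50.341*I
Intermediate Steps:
o = -3/2 (o = (1/2)*(-3) = -3/2 ≈ -1.5000)
z(h, b) = sqrt(b**2 + h**2)
sqrt(-73 - 20)*z(-5, o) - 60 = sqrt(-73 - 20)*sqrt((-3/2)**2 + (-5)**2) - 60 = sqrt(-93)*sqrt(9/4 + 25) - 60 = (I*sqrt(93))*sqrt(109/4) - 60 = (I*sqrt(93))*(sqrt(109)/2) - 60 = I*sqrt(10137)/2 - 60 = -60 + I*sqrt(10137)/2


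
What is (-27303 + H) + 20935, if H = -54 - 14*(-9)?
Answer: -6296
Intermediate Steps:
H = 72 (H = -54 + 126 = 72)
(-27303 + H) + 20935 = (-27303 + 72) + 20935 = -27231 + 20935 = -6296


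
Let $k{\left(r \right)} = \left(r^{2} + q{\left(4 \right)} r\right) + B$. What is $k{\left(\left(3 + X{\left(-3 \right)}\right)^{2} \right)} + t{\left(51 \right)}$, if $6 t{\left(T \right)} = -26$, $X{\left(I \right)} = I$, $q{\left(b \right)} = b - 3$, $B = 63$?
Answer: $\frac{176}{3} \approx 58.667$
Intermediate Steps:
$q{\left(b \right)} = -3 + b$ ($q{\left(b \right)} = b - 3 = -3 + b$)
$t{\left(T \right)} = - \frac{13}{3}$ ($t{\left(T \right)} = \frac{1}{6} \left(-26\right) = - \frac{13}{3}$)
$k{\left(r \right)} = 63 + r + r^{2}$ ($k{\left(r \right)} = \left(r^{2} + \left(-3 + 4\right) r\right) + 63 = \left(r^{2} + 1 r\right) + 63 = \left(r^{2} + r\right) + 63 = \left(r + r^{2}\right) + 63 = 63 + r + r^{2}$)
$k{\left(\left(3 + X{\left(-3 \right)}\right)^{2} \right)} + t{\left(51 \right)} = \left(63 + \left(3 - 3\right)^{2} + \left(\left(3 - 3\right)^{2}\right)^{2}\right) - \frac{13}{3} = \left(63 + 0^{2} + \left(0^{2}\right)^{2}\right) - \frac{13}{3} = \left(63 + 0 + 0^{2}\right) - \frac{13}{3} = \left(63 + 0 + 0\right) - \frac{13}{3} = 63 - \frac{13}{3} = \frac{176}{3}$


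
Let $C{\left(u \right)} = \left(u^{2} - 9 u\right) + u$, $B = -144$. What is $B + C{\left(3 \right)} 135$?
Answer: $-2169$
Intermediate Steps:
$C{\left(u \right)} = u^{2} - 8 u$
$B + C{\left(3 \right)} 135 = -144 + 3 \left(-8 + 3\right) 135 = -144 + 3 \left(-5\right) 135 = -144 - 2025 = -2169$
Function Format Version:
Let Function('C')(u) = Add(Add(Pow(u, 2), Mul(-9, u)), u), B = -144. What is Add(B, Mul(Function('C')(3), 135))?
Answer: -2169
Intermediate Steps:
Function('C')(u) = Add(Pow(u, 2), Mul(-8, u))
Add(B, Mul(Function('C')(3), 135)) = Add(-144, Mul(Mul(3, Add(-8, 3)), 135)) = Add(-144, Mul(Mul(3, -5), 135)) = Add(-144, Mul(-15, 135)) = Add(-144, -2025) = -2169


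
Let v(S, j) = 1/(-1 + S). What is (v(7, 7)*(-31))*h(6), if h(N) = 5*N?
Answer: -155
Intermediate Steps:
(v(7, 7)*(-31))*h(6) = (-31/(-1 + 7))*(5*6) = (-31/6)*30 = ((⅙)*(-31))*30 = -31/6*30 = -155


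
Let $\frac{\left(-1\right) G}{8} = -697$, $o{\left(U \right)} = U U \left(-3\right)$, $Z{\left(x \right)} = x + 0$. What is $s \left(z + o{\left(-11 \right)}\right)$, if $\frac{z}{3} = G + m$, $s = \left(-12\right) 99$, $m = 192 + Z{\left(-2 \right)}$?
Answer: $-20118780$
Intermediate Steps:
$Z{\left(x \right)} = x$
$m = 190$ ($m = 192 - 2 = 190$)
$o{\left(U \right)} = - 3 U^{2}$ ($o{\left(U \right)} = U^{2} \left(-3\right) = - 3 U^{2}$)
$G = 5576$ ($G = \left(-8\right) \left(-697\right) = 5576$)
$s = -1188$
$z = 17298$ ($z = 3 \left(5576 + 190\right) = 3 \cdot 5766 = 17298$)
$s \left(z + o{\left(-11 \right)}\right) = - 1188 \left(17298 - 3 \left(-11\right)^{2}\right) = - 1188 \left(17298 - 363\right) = \left(-1188\right) 16935 = -20118780$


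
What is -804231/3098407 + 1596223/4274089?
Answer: 1508393646202/13242867276223 ≈ 0.11390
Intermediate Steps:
-804231/3098407 + 1596223/4274089 = 1508393646202/13242867276223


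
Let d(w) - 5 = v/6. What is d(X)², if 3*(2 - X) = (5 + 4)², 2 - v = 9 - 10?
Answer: 121/4 ≈ 30.250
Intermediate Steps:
v = 3 (v = 2 - (9 - 10) = 2 - 1*(-1) = 2 + 1 = 3)
X = -25 (X = 2 - (5 + 4)²/3 = 2 - ⅓*9² = 2 - ⅓*81 = 2 - 27 = -25)
d(w) = 11/2 (d(w) = 5 + 3/6 = 5 + 3*(⅙) = 5 + ½ = 11/2)
d(X)² = (11/2)² = 121/4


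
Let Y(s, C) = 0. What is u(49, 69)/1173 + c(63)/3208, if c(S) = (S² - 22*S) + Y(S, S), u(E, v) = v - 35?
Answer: 184643/221352 ≈ 0.83416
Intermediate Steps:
u(E, v) = -35 + v
c(S) = S² - 22*S (c(S) = (S² - 22*S) + 0 = S² - 22*S)
u(49, 69)/1173 + c(63)/3208 = (-35 + 69)/1173 + (63*(-22 + 63))/3208 = 34*(1/1173) + (63*41)*(1/3208) = 2/69 + 2583*(1/3208) = 2/69 + 2583/3208 = 184643/221352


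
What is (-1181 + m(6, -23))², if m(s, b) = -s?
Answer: 1408969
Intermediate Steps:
(-1181 + m(6, -23))² = (-1181 - 1*6)² = (-1181 - 6)² = (-1187)² = 1408969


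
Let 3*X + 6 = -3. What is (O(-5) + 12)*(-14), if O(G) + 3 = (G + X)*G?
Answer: -686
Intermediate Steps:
X = -3 (X = -2 + (1/3)*(-3) = -2 - 1 = -3)
O(G) = -3 + G*(-3 + G) (O(G) = -3 + (G - 3)*G = -3 + (-3 + G)*G = -3 + G*(-3 + G))
(O(-5) + 12)*(-14) = ((-3 + (-5)**2 - 3*(-5)) + 12)*(-14) = ((-3 + 25 + 15) + 12)*(-14) = (37 + 12)*(-14) = 49*(-14) = -686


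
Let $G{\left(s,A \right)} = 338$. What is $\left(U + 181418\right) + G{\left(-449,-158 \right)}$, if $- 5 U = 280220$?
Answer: $125712$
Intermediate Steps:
$U = -56044$ ($U = \left(- \frac{1}{5}\right) 280220 = -56044$)
$\left(U + 181418\right) + G{\left(-449,-158 \right)} = \left(-56044 + 181418\right) + 338 = 125374 + 338 = 125712$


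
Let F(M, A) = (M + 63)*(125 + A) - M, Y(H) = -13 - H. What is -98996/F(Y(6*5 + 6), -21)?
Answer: -98996/1505 ≈ -65.778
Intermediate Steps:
F(M, A) = -M + (63 + M)*(125 + A) (F(M, A) = (63 + M)*(125 + A) - M = -M + (63 + M)*(125 + A))
-98996/F(Y(6*5 + 6), -21) = -98996/(7875 + 63*(-21) + 124*(-13 - (6*5 + 6)) - 21*(-13 - (6*5 + 6))) = -98996/(7875 - 1323 + 124*(-13 - (30 + 6)) - 21*(-13 - (30 + 6))) = -98996/(7875 - 1323 + 124*(-13 - 1*36) - 21*(-13 - 1*36)) = -98996/(7875 - 1323 + 124*(-13 - 36) - 21*(-13 - 36)) = -98996/(7875 - 1323 + 124*(-49) - 21*(-49)) = -98996/(7875 - 1323 - 6076 + 1029) = -98996/1505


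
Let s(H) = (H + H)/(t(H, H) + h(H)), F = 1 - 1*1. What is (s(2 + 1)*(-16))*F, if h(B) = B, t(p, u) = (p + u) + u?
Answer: 0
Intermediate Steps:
F = 0 (F = 1 - 1 = 0)
t(p, u) = p + 2*u
s(H) = ½ (s(H) = (H + H)/((H + 2*H) + H) = (2*H)/(3*H + H) = (2*H)/((4*H)) = (2*H)*(1/(4*H)) = ½)
(s(2 + 1)*(-16))*F = ((½)*(-16))*0 = -8*0 = 0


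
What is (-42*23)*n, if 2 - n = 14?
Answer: 11592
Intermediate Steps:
n = -12 (n = 2 - 1*14 = 2 - 14 = -12)
(-42*23)*n = -42*23*(-12) = -966*(-12) = 11592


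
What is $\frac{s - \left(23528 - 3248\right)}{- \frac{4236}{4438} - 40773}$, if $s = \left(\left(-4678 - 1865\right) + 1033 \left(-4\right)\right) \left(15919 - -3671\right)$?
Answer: $\frac{10313099846}{2010609} \approx 5129.3$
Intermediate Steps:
$s = -209123250$ ($s = \left(\left(-4678 - 1865\right) - 4132\right) \left(15919 + \left(-4870 + 8541\right)\right) = \left(-6543 - 4132\right) \left(15919 + 3671\right) = \left(-10675\right) 19590 = -209123250$)
$\frac{s - \left(23528 - 3248\right)}{- \frac{4236}{4438} - 40773} = \frac{-209123250 - \left(23528 - 3248\right)}{- \frac{4236}{4438} - 40773} = \frac{-209123250 - \left(23528 - 3248\right)}{\left(-4236\right) \frac{1}{4438} - 40773} = \frac{-209123250 - 20280}{- \frac{2118}{2219} - 40773} = \frac{-209123250 - 20280}{- \frac{90477405}{2219}} = \left(-209143530\right) \left(- \frac{2219}{90477405}\right) = \frac{10313099846}{2010609}$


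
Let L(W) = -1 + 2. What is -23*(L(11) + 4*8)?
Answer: -759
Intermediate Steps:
L(W) = 1
-23*(L(11) + 4*8) = -23*(1 + 4*8) = -23*(1 + 32) = -23*33 = -759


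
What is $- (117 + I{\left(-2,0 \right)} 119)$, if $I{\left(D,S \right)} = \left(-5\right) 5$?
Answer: $2858$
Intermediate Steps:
$I{\left(D,S \right)} = -25$
$- (117 + I{\left(-2,0 \right)} 119) = - (117 - 2975) = \left(-1\right) \left(-2858\right) = 2858$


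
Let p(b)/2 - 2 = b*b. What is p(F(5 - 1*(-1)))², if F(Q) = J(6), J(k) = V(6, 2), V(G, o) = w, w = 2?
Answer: 144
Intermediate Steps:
V(G, o) = 2
J(k) = 2
F(Q) = 2
p(b) = 4 + 2*b² (p(b) = 4 + 2*(b*b) = 4 + 2*b²)
p(F(5 - 1*(-1)))² = (4 + 2*2²)² = (4 + 2*4)² = (4 + 8)² = 12² = 144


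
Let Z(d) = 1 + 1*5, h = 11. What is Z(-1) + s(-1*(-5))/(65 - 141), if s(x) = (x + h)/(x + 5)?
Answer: 568/95 ≈ 5.9790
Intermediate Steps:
Z(d) = 6 (Z(d) = 1 + 5 = 6)
s(x) = (11 + x)/(5 + x) (s(x) = (x + 11)/(x + 5) = (11 + x)/(5 + x))
Z(-1) + s(-1*(-5))/(65 - 141) = 6 + ((11 - 1*(-5))/(5 - 1*(-5)))/(65 - 141) = 6 + ((11 + 5)/(5 + 5))/(-76) = 6 + (16/10)*(-1/76) = 6 + ((1/10)*16)*(-1/76) = 6 + (8/5)*(-1/76) = 6 - 2/95 = 568/95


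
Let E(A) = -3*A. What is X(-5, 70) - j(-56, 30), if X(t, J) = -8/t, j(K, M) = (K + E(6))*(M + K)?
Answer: -9612/5 ≈ -1922.4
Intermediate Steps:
j(K, M) = (-18 + K)*(K + M) (j(K, M) = (K - 3*6)*(M + K) = (K - 18)*(K + M) = (-18 + K)*(K + M))
X(-5, 70) - j(-56, 30) = -8/(-5) - ((-56)² - 18*(-56) - 18*30 - 56*30) = -8*(-⅕) - (3136 + 1008 - 540 - 1680) = 8/5 - 1*1924 = 8/5 - 1924 = -9612/5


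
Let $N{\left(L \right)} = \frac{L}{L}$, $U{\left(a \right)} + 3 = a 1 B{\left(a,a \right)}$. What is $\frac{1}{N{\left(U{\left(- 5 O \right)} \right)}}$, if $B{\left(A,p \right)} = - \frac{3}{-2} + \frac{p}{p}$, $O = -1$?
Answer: $1$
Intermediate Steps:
$B{\left(A,p \right)} = \frac{5}{2}$ ($B{\left(A,p \right)} = \left(-3\right) \left(- \frac{1}{2}\right) + 1 = \frac{3}{2} + 1 = \frac{5}{2}$)
$U{\left(a \right)} = -3 + \frac{5 a}{2}$ ($U{\left(a \right)} = -3 + a 1 \cdot \frac{5}{2} = -3 + a \frac{5}{2} = -3 + \frac{5 a}{2}$)
$N{\left(L \right)} = 1$
$\frac{1}{N{\left(U{\left(- 5 O \right)} \right)}} = 1^{-1} = 1$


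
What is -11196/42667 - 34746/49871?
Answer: -2040863298/2127845957 ≈ -0.95912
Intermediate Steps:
-11196/42667 - 34746/49871 = -2040863298/2127845957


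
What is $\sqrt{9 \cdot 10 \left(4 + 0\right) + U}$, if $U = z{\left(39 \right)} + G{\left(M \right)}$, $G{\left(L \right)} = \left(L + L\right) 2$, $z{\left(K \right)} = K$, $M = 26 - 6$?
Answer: $\sqrt{479} \approx 21.886$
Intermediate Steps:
$M = 20$ ($M = 26 - 6 = 20$)
$G{\left(L \right)} = 4 L$ ($G{\left(L \right)} = 2 L 2 = 4 L$)
$U = 119$ ($U = 39 + 4 \cdot 20 = 39 + 80 = 119$)
$\sqrt{9 \cdot 10 \left(4 + 0\right) + U} = \sqrt{9 \cdot 10 \left(4 + 0\right) + 119} = \sqrt{90 \cdot 4 + 119} = \sqrt{360 + 119} = \sqrt{479}$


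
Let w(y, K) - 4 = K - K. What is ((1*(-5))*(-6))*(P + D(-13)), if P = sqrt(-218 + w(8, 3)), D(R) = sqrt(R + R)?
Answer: 30*I*(sqrt(26) + sqrt(214)) ≈ 591.83*I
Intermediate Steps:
D(R) = sqrt(2)*sqrt(R) (D(R) = sqrt(2*R) = sqrt(2)*sqrt(R))
w(y, K) = 4 (w(y, K) = 4 + (K - K) = 4 + 0 = 4)
P = I*sqrt(214) (P = sqrt(-218 + 4) = sqrt(-214) = I*sqrt(214) ≈ 14.629*I)
((1*(-5))*(-6))*(P + D(-13)) = ((1*(-5))*(-6))*(I*sqrt(214) + sqrt(2)*sqrt(-13)) = (-5*(-6))*(I*sqrt(214) + sqrt(2)*(I*sqrt(13))) = 30*(I*sqrt(214) + I*sqrt(26)) = 30*(I*sqrt(26) + I*sqrt(214)) = 30*I*sqrt(26) + 30*I*sqrt(214)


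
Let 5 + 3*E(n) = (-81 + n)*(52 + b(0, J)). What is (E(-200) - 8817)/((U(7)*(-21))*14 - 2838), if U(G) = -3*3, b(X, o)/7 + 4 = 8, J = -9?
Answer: 2039/24 ≈ 84.958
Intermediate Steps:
b(X, o) = 28 (b(X, o) = -28 + 7*8 = -28 + 56 = 28)
U(G) = -9
E(n) = -6485/3 + 80*n/3 (E(n) = -5/3 + ((-81 + n)*(52 + 28))/3 = -5/3 + ((-81 + n)*80)/3 = -5/3 + (-6480 + 80*n)/3 = -5/3 + (-2160 + 80*n/3) = -6485/3 + 80*n/3)
(E(-200) - 8817)/((U(7)*(-21))*14 - 2838) = ((-6485/3 + (80/3)*(-200)) - 8817)/(-9*(-21)*14 - 2838) = ((-6485/3 - 16000/3) - 8817)/(189*14 - 2838) = (-7495 - 8817)/(2646 - 2838) = -16312/(-192) = -16312*(-1/192) = 2039/24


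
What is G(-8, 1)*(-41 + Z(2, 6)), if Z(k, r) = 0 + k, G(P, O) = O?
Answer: -39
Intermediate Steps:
Z(k, r) = k
G(-8, 1)*(-41 + Z(2, 6)) = 1*(-41 + 2) = 1*(-39) = -39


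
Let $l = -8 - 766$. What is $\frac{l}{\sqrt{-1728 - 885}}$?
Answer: $\frac{258 i \sqrt{2613}}{871} \approx 15.142 i$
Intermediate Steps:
$l = -774$
$\frac{l}{\sqrt{-1728 - 885}} = - \frac{774}{\sqrt{-1728 - 885}} = - \frac{774}{\sqrt{-2613}} = - \frac{774}{i \sqrt{2613}} = - 774 \left(- \frac{i \sqrt{2613}}{2613}\right) = \frac{258 i \sqrt{2613}}{871}$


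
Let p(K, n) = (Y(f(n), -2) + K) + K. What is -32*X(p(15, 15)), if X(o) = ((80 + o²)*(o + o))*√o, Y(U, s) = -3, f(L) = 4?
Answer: -4193856*√3 ≈ -7.2640e+6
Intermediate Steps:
p(K, n) = -3 + 2*K (p(K, n) = (-3 + K) + K = -3 + 2*K)
X(o) = 2*o^(3/2)*(80 + o²) (X(o) = ((80 + o²)*(2*o))*√o = (2*o*(80 + o²))*√o = 2*o^(3/2)*(80 + o²))
-32*X(p(15, 15)) = -64*(-3 + 2*15)^(3/2)*(80 + (-3 + 2*15)²) = -64*(-3 + 30)^(3/2)*(80 + (-3 + 30)²) = -64*27^(3/2)*(80 + 27²) = -64*81*√3*(80 + 729) = -64*81*√3*809 = -4193856*√3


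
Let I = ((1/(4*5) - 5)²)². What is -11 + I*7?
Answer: 670657207/160000 ≈ 4191.6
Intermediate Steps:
I = 96059601/160000 (I = ((1/20 - 5)²)² = ((-99/20)²)² = (9801/400)² = 96059601/160000 ≈ 600.37)
-11 + I*7 = -11 + (96059601/160000)*7 = -11 + 672417207/160000 = 670657207/160000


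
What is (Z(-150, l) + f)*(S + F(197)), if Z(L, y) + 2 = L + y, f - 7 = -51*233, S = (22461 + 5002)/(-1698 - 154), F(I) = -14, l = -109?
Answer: 648006567/1852 ≈ 3.4990e+5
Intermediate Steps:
S = -27463/1852 (S = 27463/(-1852) = 27463*(-1/1852) = -27463/1852 ≈ -14.829)
f = -11876 (f = 7 - 51*233 = 7 - 11883 = -11876)
Z(L, y) = -2 + L + y (Z(L, y) = -2 + (L + y) = -2 + L + y)
(Z(-150, l) + f)*(S + F(197)) = ((-2 - 150 - 109) - 11876)*(-27463/1852 - 14) = (-261 - 11876)*(-53391/1852) = -12137*(-53391/1852) = 648006567/1852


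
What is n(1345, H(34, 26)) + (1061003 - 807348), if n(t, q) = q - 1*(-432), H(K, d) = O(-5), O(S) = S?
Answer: 254082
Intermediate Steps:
H(K, d) = -5
n(t, q) = 432 + q (n(t, q) = q + 432 = 432 + q)
n(1345, H(34, 26)) + (1061003 - 807348) = (432 - 5) + (1061003 - 807348) = 427 + 253655 = 254082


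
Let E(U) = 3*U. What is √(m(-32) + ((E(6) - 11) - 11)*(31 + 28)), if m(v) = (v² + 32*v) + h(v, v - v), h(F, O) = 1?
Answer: I*√235 ≈ 15.33*I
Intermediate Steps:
m(v) = 1 + v² + 32*v (m(v) = (v² + 32*v) + 1 = 1 + v² + 32*v)
√(m(-32) + ((E(6) - 11) - 11)*(31 + 28)) = √((1 + (-32)² + 32*(-32)) + ((3*6 - 11) - 11)*(31 + 28)) = √((1 + 1024 - 1024) + ((18 - 11) - 11)*59) = √(1 + (7 - 11)*59) = √(1 - 4*59) = √(1 - 236) = √(-235) = I*√235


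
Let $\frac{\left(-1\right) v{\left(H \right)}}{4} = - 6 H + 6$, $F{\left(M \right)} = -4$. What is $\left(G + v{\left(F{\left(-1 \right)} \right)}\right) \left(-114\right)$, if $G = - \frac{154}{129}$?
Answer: $\frac{594092}{43} \approx 13816.0$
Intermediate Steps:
$v{\left(H \right)} = -24 + 24 H$ ($v{\left(H \right)} = - 4 \left(- 6 H + 6\right) = - 4 \left(6 - 6 H\right) = -24 + 24 H$)
$G = - \frac{154}{129}$ ($G = \left(-154\right) \frac{1}{129} = - \frac{154}{129} \approx -1.1938$)
$\left(G + v{\left(F{\left(-1 \right)} \right)}\right) \left(-114\right) = \left(- \frac{154}{129} + \left(-24 + 24 \left(-4\right)\right)\right) \left(-114\right) = \left(- \frac{154}{129} - 120\right) \left(-114\right) = \left(- \frac{15634}{129}\right) \left(-114\right) = \frac{594092}{43}$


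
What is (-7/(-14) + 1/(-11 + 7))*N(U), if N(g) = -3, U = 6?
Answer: -¾ ≈ -0.75000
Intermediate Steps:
(-7/(-14) + 1/(-11 + 7))*N(U) = (-7/(-14) + 1/(-11 + 7))*(-3) = (-7*(-1/14) + 1/(-4))*(-3) = (½ - ¼)*(-3) = (¼)*(-3) = -¾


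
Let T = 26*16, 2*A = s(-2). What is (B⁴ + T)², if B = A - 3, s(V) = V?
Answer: 451584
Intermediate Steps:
A = -1 (A = (½)*(-2) = -1)
B = -4 (B = -1 - 3 = -4)
T = 416
(B⁴ + T)² = ((-4)⁴ + 416)² = (256 + 416)² = 672² = 451584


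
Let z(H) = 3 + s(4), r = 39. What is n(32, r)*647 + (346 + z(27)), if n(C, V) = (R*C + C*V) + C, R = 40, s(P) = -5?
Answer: 1656664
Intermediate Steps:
z(H) = -2 (z(H) = 3 - 5 = -2)
n(C, V) = 41*C + C*V (n(C, V) = (40*C + C*V) + C = 41*C + C*V)
n(32, r)*647 + (346 + z(27)) = (32*(41 + 39))*647 + (346 - 2) = (32*80)*647 + 344 = 2560*647 + 344 = 1656320 + 344 = 1656664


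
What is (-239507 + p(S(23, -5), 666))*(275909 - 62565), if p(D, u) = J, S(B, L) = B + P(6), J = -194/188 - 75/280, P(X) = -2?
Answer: -16811129714460/329 ≈ -5.1098e+10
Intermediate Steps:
J = -3421/2632 (J = -194*1/188 - 75*1/280 = -97/94 - 15/56 = -3421/2632 ≈ -1.2998)
S(B, L) = -2 + B (S(B, L) = B - 2 = -2 + B)
p(D, u) = -3421/2632
(-239507 + p(S(23, -5), 666))*(275909 - 62565) = (-239507 - 3421/2632)*(275909 - 62565) = -630385845/2632*213344 = -16811129714460/329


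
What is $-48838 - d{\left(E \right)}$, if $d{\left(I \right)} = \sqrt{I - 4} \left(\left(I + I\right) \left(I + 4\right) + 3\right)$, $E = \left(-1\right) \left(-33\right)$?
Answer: $-48838 - 2445 \sqrt{29} \approx -62005.0$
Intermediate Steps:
$E = 33$
$d{\left(I \right)} = \sqrt{-4 + I} \left(3 + 2 I \left(4 + I\right)\right)$ ($d{\left(I \right)} = \sqrt{-4 + I} \left(2 I \left(4 + I\right) + 3\right) = \sqrt{-4 + I} \left(3 + 2 I \left(4 + I\right)\right)$)
$-48838 - d{\left(E \right)} = -48838 - \sqrt{-4 + 33} \left(3 + 2 \cdot 33^{2} + 8 \cdot 33\right) = -48838 - \sqrt{29} \left(3 + 2 \cdot 1089 + 264\right) = -48838 - \sqrt{29} \left(3 + 2178 + 264\right) = -48838 - \sqrt{29} \cdot 2445 = -48838 - 2445 \sqrt{29}$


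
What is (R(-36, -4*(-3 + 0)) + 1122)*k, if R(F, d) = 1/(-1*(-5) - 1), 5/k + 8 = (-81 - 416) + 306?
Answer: -22445/796 ≈ -28.197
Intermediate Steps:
k = -5/199 (k = 5/(-8 + ((-81 - 416) + 306)) = 5/(-8 + (-497 + 306)) = 5/(-8 - 191) = 5/(-199) = 5*(-1/199) = -5/199 ≈ -0.025126)
R(F, d) = ¼ (R(F, d) = 1/(5 - 1) = 1/4 = ¼)
(R(-36, -4*(-3 + 0)) + 1122)*k = (¼ + 1122)*(-5/199) = (4489/4)*(-5/199) = -22445/796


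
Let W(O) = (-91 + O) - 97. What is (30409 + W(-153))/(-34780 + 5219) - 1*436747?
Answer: -12910708135/29561 ≈ -4.3675e+5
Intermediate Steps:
W(O) = -188 + O
(30409 + W(-153))/(-34780 + 5219) - 1*436747 = (30409 + (-188 - 153))/(-34780 + 5219) - 1*436747 = (30409 - 341)/(-29561) - 436747 = 30068*(-1/29561) - 436747 = -30068/29561 - 436747 = -12910708135/29561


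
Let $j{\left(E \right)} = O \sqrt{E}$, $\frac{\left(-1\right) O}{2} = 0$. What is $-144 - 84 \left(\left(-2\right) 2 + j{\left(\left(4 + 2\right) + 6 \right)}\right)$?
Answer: $192$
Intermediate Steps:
$O = 0$ ($O = \left(-2\right) 0 = 0$)
$j{\left(E \right)} = 0$ ($j{\left(E \right)} = 0 \sqrt{E} = 0$)
$-144 - 84 \left(\left(-2\right) 2 + j{\left(\left(4 + 2\right) + 6 \right)}\right) = -144 - 84 \left(\left(-2\right) 2 + 0\right) = -144 - 84 \left(-4 + 0\right) = -144 - -336 = -144 + 336 = 192$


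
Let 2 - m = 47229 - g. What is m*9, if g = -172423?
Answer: -1976850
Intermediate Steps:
m = -219650 (m = 2 - (47229 - 1*(-172423)) = 2 - (47229 + 172423) = 2 - 1*219652 = 2 - 219652 = -219650)
m*9 = -219650*9 = -1976850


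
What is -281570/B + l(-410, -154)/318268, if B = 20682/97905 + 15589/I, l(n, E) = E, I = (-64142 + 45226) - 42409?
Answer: 17934964845281968539/2736228449062 ≈ 6.5546e+6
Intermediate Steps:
I = -61325 (I = -18916 - 42409 = -61325)
B = -17194493/400268275 (B = 20682/97905 + 15589/(-61325) = 20682*(1/97905) + 15589*(-1/61325) = 6894/32635 - 15589/61325 = -17194493/400268275 ≈ -0.042957)
-281570/B + l(-410, -154)/318268 = -281570/(-17194493/400268275) - 154/318268 = -281570*(-400268275/17194493) - 154*1/318268 = 112703538191750/17194493 - 77/159134 = 17934964845281968539/2736228449062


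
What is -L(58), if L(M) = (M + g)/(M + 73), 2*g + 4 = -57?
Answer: -55/262 ≈ -0.20992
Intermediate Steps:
g = -61/2 (g = -2 + (½)*(-57) = -2 - 57/2 = -61/2 ≈ -30.500)
L(M) = (-61/2 + M)/(73 + M) (L(M) = (M - 61/2)/(M + 73) = (-61/2 + M)/(73 + M))
-L(58) = -(-61/2 + 58)/(73 + 58) = -55/(131*2) = -1*55/262 = -55/262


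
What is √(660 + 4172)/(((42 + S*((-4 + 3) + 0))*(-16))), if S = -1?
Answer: -√302/172 ≈ -0.10104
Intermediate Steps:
√(660 + 4172)/(((42 + S*((-4 + 3) + 0))*(-16))) = √(660 + 4172)/(((42 - ((-4 + 3) + 0))*(-16))) = √4832/(((42 - (-1 + 0))*(-16))) = (4*√302)/(((42 - 1*(-1))*(-16))) = (4*√302)/(((42 + 1)*(-16))) = (4*√302)/((43*(-16))) = (4*√302)/(-688) = (4*√302)*(-1/688) = -√302/172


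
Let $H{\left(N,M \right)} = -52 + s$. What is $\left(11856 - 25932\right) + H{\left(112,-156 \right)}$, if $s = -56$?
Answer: $-14184$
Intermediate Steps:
$H{\left(N,M \right)} = -108$ ($H{\left(N,M \right)} = -52 - 56 = -108$)
$\left(11856 - 25932\right) + H{\left(112,-156 \right)} = \left(11856 - 25932\right) - 108 = -14076 - 108 = -14184$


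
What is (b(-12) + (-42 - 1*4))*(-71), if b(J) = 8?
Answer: 2698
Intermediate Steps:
(b(-12) + (-42 - 1*4))*(-71) = (8 + (-42 - 1*4))*(-71) = (8 + (-42 - 4))*(-71) = (8 - 46)*(-71) = -38*(-71) = 2698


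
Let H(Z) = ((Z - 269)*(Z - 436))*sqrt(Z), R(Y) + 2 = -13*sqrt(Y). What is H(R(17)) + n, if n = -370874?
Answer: -370874 + I*sqrt(2 + 13*sqrt(17))*(118694 + (2 + 13*sqrt(17))**2 + 9165*sqrt(17)) ≈ -3.7087e+5 + 1.1899e+6*I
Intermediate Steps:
R(Y) = -2 - 13*sqrt(Y)
H(Z) = sqrt(Z)*(-436 + Z)*(-269 + Z) (H(Z) = ((-269 + Z)*(-436 + Z))*sqrt(Z) = ((-436 + Z)*(-269 + Z))*sqrt(Z) = sqrt(Z)*(-436 + Z)*(-269 + Z))
H(R(17)) + n = sqrt(-2 - 13*sqrt(17))*(117284 + (-2 - 13*sqrt(17))**2 - 705*(-2 - 13*sqrt(17))) - 370874 = sqrt(-2 - 13*sqrt(17))*(117284 + (-2 - 13*sqrt(17))**2 + (1410 + 9165*sqrt(17))) - 370874 = sqrt(-2 - 13*sqrt(17))*(118694 + (-2 - 13*sqrt(17))**2 + 9165*sqrt(17)) - 370874 = -370874 + sqrt(-2 - 13*sqrt(17))*(118694 + (-2 - 13*sqrt(17))**2 + 9165*sqrt(17))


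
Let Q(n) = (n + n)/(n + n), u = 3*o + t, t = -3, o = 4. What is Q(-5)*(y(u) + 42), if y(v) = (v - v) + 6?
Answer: 48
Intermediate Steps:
u = 9 (u = 3*4 - 3 = 12 - 3 = 9)
y(v) = 6 (y(v) = 0 + 6 = 6)
Q(n) = 1 (Q(n) = (2*n)/((2*n)) = (2*n)*(1/(2*n)) = 1)
Q(-5)*(y(u) + 42) = 1*(6 + 42) = 1*48 = 48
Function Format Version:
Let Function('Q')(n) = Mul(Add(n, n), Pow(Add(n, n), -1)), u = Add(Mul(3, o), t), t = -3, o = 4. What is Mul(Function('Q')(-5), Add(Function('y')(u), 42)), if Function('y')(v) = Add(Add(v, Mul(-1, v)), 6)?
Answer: 48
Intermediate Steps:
u = 9 (u = Add(Mul(3, 4), -3) = Add(12, -3) = 9)
Function('y')(v) = 6 (Function('y')(v) = Add(0, 6) = 6)
Function('Q')(n) = 1 (Function('Q')(n) = Mul(Mul(2, n), Pow(Mul(2, n), -1)) = Mul(Mul(2, n), Mul(Rational(1, 2), Pow(n, -1))) = 1)
Mul(Function('Q')(-5), Add(Function('y')(u), 42)) = Mul(1, Add(6, 42)) = Mul(1, 48) = 48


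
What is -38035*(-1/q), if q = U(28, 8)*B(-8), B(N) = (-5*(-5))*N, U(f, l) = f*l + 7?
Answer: -7607/9240 ≈ -0.82327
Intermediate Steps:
U(f, l) = 7 + f*l
B(N) = 25*N
q = -46200 (q = (7 + 28*8)*(25*(-8)) = (7 + 224)*(-200) = 231*(-200) = -46200)
-38035*(-1/q) = -38035/((-1*(-46200))) = -38035/46200 = -38035*1/46200 = -7607/9240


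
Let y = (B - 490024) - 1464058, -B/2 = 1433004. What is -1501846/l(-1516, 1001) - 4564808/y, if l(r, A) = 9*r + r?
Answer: 365411768771/3653628220 ≈ 100.01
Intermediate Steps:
B = -2866008 (B = -2*1433004 = -2866008)
l(r, A) = 10*r
y = -4820090 (y = (-2866008 - 490024) - 1464058 = -3356032 - 1464058 = -4820090)
-1501846/l(-1516, 1001) - 4564808/y = -1501846/(10*(-1516)) - 4564808/(-4820090) = -1501846/(-15160) - 4564808*(-1/4820090) = -1501846*(-1/15160) + 2282404/2410045 = 750923/7580 + 2282404/2410045 = 365411768771/3653628220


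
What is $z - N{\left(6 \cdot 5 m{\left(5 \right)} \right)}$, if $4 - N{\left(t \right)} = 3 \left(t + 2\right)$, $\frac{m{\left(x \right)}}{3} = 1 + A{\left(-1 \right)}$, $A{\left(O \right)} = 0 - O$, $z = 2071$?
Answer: $2613$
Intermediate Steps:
$A{\left(O \right)} = - O$
$m{\left(x \right)} = 6$ ($m{\left(x \right)} = 3 \left(1 - -1\right) = 3 \left(1 + 1\right) = 3 \cdot 2 = 6$)
$N{\left(t \right)} = -2 - 3 t$ ($N{\left(t \right)} = 4 - 3 \left(t + 2\right) = 4 - 3 \left(2 + t\right) = 4 - \left(6 + 3 t\right) = -2 - 3 t$)
$z - N{\left(6 \cdot 5 m{\left(5 \right)} \right)} = 2071 - \left(-2 - 3 \cdot 6 \cdot 5 \cdot 6\right) = 2071 - \left(-2 - 3 \cdot 30 \cdot 6\right) = 2071 - \left(-2 - 540\right) = 2071 - -542 = 2071 + 542 = 2613$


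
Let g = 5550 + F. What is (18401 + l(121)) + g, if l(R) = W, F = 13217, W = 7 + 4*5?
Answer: 37195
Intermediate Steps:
W = 27 (W = 7 + 20 = 27)
l(R) = 27
g = 18767 (g = 5550 + 13217 = 18767)
(18401 + l(121)) + g = (18401 + 27) + 18767 = 18428 + 18767 = 37195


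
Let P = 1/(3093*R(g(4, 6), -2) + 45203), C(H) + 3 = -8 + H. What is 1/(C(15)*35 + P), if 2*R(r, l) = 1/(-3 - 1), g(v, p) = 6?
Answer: 358531/50194348 ≈ 0.0071429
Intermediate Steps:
R(r, l) = -1/8 (R(r, l) = 1/(2*(-3 - 1)) = (1/2)/(-4) = (1/2)*(-1/4) = -1/8)
C(H) = -11 + H (C(H) = -3 + (-8 + H) = -11 + H)
P = 8/358531 (P = 1/(3093*(-1/8) + 45203) = 1/(-3093/8 + 45203) = 1/(358531/8) = 8/358531 ≈ 2.2313e-5)
1/(C(15)*35 + P) = 1/((-11 + 15)*35 + 8/358531) = 1/(4*35 + 8/358531) = 1/(140 + 8/358531) = 1/(50194348/358531) = 358531/50194348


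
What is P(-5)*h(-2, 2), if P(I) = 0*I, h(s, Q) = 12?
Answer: 0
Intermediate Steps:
P(I) = 0
P(-5)*h(-2, 2) = 0*12 = 0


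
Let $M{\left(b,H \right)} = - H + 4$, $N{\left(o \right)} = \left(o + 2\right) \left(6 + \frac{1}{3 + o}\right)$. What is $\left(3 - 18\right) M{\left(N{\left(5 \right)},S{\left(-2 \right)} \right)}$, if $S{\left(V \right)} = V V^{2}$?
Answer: $-180$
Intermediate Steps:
$S{\left(V \right)} = V^{3}$
$N{\left(o \right)} = \left(2 + o\right) \left(6 + \frac{1}{3 + o}\right)$
$M{\left(b,H \right)} = 4 - H$
$\left(3 - 18\right) M{\left(N{\left(5 \right)},S{\left(-2 \right)} \right)} = \left(3 - 18\right) \left(4 - \left(-2\right)^{3}\right) = - 15 \left(4 - -8\right) = - 15 \left(4 + 8\right) = \left(-15\right) 12 = -180$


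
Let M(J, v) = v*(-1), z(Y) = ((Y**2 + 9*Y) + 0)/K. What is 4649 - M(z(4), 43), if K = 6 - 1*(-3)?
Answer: 4692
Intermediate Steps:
K = 9 (K = 6 + 3 = 9)
z(Y) = Y + Y**2/9 (z(Y) = ((Y**2 + 9*Y) + 0)/9 = (Y**2 + 9*Y)*(1/9) = Y + Y**2/9)
M(J, v) = -v
4649 - M(z(4), 43) = 4649 - (-1)*43 = 4649 - 1*(-43) = 4649 + 43 = 4692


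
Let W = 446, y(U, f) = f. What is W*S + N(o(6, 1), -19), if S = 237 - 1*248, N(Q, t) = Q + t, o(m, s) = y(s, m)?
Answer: -4919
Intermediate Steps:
o(m, s) = m
S = -11 (S = 237 - 248 = -11)
W*S + N(o(6, 1), -19) = 446*(-11) + (6 - 19) = -4906 - 13 = -4919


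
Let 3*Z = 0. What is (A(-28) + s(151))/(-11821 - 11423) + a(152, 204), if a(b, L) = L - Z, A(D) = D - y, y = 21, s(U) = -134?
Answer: 1580653/7748 ≈ 204.01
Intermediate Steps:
Z = 0 (Z = (1/3)*0 = 0)
A(D) = -21 + D (A(D) = D - 1*21 = D - 21 = -21 + D)
a(b, L) = L (a(b, L) = L - 1*0 = L + 0 = L)
(A(-28) + s(151))/(-11821 - 11423) + a(152, 204) = ((-21 - 28) - 134)/(-11821 - 11423) + 204 = (-49 - 134)/(-23244) + 204 = -183*(-1/23244) + 204 = 61/7748 + 204 = 1580653/7748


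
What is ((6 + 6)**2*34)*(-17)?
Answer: -83232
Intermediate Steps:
((6 + 6)**2*34)*(-17) = (12**2*34)*(-17) = (144*34)*(-17) = 4896*(-17) = -83232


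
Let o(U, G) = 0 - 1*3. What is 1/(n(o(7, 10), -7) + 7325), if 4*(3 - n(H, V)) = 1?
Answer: 4/29311 ≈ 0.00013647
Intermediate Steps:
o(U, G) = -3 (o(U, G) = 0 - 3 = -3)
n(H, V) = 11/4 (n(H, V) = 3 - ¼*1 = 3 - ¼ = 11/4)
1/(n(o(7, 10), -7) + 7325) = 1/(11/4 + 7325) = 1/(29311/4) = 4/29311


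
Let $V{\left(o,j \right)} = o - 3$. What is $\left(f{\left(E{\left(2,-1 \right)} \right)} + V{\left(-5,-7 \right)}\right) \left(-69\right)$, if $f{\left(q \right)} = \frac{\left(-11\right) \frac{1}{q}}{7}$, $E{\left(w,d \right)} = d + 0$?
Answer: $\frac{3105}{7} \approx 443.57$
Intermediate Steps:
$E{\left(w,d \right)} = d$
$f{\left(q \right)} = - \frac{11}{7 q}$ ($f{\left(q \right)} = - \frac{11}{q} \frac{1}{7} = - \frac{11}{7 q}$)
$V{\left(o,j \right)} = -3 + o$ ($V{\left(o,j \right)} = o - 3 = -3 + o$)
$\left(f{\left(E{\left(2,-1 \right)} \right)} + V{\left(-5,-7 \right)}\right) \left(-69\right) = \left(- \frac{11}{7 \left(-1\right)} - 8\right) \left(-69\right) = \left(\left(- \frac{11}{7}\right) \left(-1\right) - 8\right) \left(-69\right) = \left(\frac{11}{7} - 8\right) \left(-69\right) = \left(- \frac{45}{7}\right) \left(-69\right) = \frac{3105}{7}$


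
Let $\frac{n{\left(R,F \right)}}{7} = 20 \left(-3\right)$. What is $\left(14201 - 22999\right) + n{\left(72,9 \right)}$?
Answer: $-9218$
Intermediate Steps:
$n{\left(R,F \right)} = -420$ ($n{\left(R,F \right)} = 7 \cdot 20 \left(-3\right) = 7 \left(-60\right) = -420$)
$\left(14201 - 22999\right) + n{\left(72,9 \right)} = \left(14201 - 22999\right) - 420 = -8798 - 420 = -9218$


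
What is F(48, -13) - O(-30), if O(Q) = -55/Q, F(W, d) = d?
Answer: -89/6 ≈ -14.833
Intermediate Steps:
F(48, -13) - O(-30) = -13 - (-55)/(-30) = -13 - (-55)*(-1)/30 = -13 - 1*11/6 = -13 - 11/6 = -89/6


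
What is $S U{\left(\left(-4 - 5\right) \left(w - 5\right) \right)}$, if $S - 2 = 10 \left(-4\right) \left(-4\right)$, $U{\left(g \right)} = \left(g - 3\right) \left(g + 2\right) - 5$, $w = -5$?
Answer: $1295838$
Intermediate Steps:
$U{\left(g \right)} = -5 + \left(-3 + g\right) \left(2 + g\right)$ ($U{\left(g \right)} = \left(-3 + g\right) \left(2 + g\right) - 5 = -5 + \left(-3 + g\right) \left(2 + g\right)$)
$S = 162$ ($S = 2 + 10 \left(-4\right) \left(-4\right) = 2 - -160 = 2 + 160 = 162$)
$S U{\left(\left(-4 - 5\right) \left(w - 5\right) \right)} = 162 \left(-11 + \left(\left(-4 - 5\right) \left(-5 - 5\right)\right)^{2} - \left(-4 - 5\right) \left(-5 - 5\right)\right) = 162 \left(-11 + \left(\left(-9\right) \left(-10\right)\right)^{2} - \left(-9\right) \left(-10\right)\right) = 162 \left(-11 + 90^{2} - 90\right) = 162 \left(-11 + 8100 - 90\right) = 162 \cdot 7999 = 1295838$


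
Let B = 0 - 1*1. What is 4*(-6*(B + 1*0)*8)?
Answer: 192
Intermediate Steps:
B = -1 (B = 0 - 1 = -1)
4*(-6*(B + 1*0)*8) = 4*(-6*(-1 + 1*0)*8) = 4*(-6*(-1 + 0)*8) = 4*(-6*(-1)*8) = 4*(6*8) = 4*48 = 192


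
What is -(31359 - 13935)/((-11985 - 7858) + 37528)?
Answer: -1936/1965 ≈ -0.98524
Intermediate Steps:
-(31359 - 13935)/((-11985 - 7858) + 37528) = -17424/(-19843 + 37528) = -17424/17685 = -1*1936/1965 = -1936/1965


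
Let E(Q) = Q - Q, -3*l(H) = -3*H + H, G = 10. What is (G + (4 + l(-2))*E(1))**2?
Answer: 100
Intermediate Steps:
l(H) = 2*H/3 (l(H) = -(-3*H + H)/3 = -(-2)*H/3 = 2*H/3)
E(Q) = 0
(G + (4 + l(-2))*E(1))**2 = (10 + (4 + (2/3)*(-2))*0)**2 = (10 + (4 - 4/3)*0)**2 = (10 + (8/3)*0)**2 = (10 + 0)**2 = 10**2 = 100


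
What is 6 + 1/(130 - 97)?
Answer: 199/33 ≈ 6.0303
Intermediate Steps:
6 + 1/(130 - 97) = 6 + 1/33 = 199/33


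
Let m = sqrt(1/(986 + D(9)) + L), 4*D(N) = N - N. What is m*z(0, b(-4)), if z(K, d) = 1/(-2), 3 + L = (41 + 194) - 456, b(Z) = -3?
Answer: -I*sqrt(217770918)/1972 ≈ -7.4833*I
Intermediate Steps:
D(N) = 0 (D(N) = (N - N)/4 = (1/4)*0 = 0)
L = -224 (L = -3 + ((41 + 194) - 456) = -3 + (235 - 456) = -3 - 221 = -224)
z(K, d) = -1/2
m = I*sqrt(217770918)/986 (m = sqrt(1/(986 + 0) - 224) = sqrt(1/986 - 224) = sqrt(-220863/986) = I*sqrt(217770918)/986 ≈ 14.967*I)
m*z(0, b(-4)) = (I*sqrt(217770918)/986)*(-1/2) = -I*sqrt(217770918)/1972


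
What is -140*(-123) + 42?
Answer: 17262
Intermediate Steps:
-140*(-123) + 42 = 17220 + 42 = 17262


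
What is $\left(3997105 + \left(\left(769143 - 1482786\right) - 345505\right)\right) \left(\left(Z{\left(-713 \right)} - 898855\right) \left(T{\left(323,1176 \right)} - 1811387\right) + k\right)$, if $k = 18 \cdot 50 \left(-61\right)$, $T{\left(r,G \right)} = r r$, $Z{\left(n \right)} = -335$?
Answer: $4509674176131150840$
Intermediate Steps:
$T{\left(r,G \right)} = r^{2}$
$k = -54900$ ($k = 900 \left(-61\right) = -54900$)
$\left(3997105 + \left(\left(769143 - 1482786\right) - 345505\right)\right) \left(\left(Z{\left(-713 \right)} - 898855\right) \left(T{\left(323,1176 \right)} - 1811387\right) + k\right) = \left(3997105 + \left(\left(769143 - 1482786\right) - 345505\right)\right) \left(\left(-335 - 898855\right) \left(323^{2} - 1811387\right) - 54900\right) = \left(3997105 - 1059148\right) \left(- 899190 \left(104329 - 1811387\right) - 54900\right) = \left(3997105 - 1059148\right) \left(\left(-899190\right) \left(-1707058\right) - 54900\right) = 2937957 \left(1534969483020 - 54900\right) = 2937957 \cdot 1534969428120 = 4509674176131150840$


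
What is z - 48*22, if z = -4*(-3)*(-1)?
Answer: -1068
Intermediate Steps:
z = -12 (z = 12*(-1) = -12)
z - 48*22 = -12 - 48*22 = -12 - 1056 = -1068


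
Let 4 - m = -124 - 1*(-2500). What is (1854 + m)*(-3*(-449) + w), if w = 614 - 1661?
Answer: -155400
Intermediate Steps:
m = -2372 (m = 4 - (-124 - 1*(-2500)) = 4 - (-124 + 2500) = 4 - 1*2376 = 4 - 2376 = -2372)
w = -1047
(1854 + m)*(-3*(-449) + w) = (1854 - 2372)*(-3*(-449) - 1047) = -518*(1347 - 1047) = -518*300 = -155400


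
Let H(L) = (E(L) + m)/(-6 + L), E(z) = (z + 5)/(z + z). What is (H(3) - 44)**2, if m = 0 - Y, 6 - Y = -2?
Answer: 141376/81 ≈ 1745.4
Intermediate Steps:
Y = 8 (Y = 6 - 1*(-2) = 6 + 2 = 8)
E(z) = (5 + z)/(2*z) (E(z) = (5 + z)/((2*z)) = (5 + z)*(1/(2*z)) = (5 + z)/(2*z))
m = -8 (m = 0 - 1*8 = 0 - 8 = -8)
H(L) = (-8 + (5 + L)/(2*L))/(-6 + L) (H(L) = ((5 + L)/(2*L) - 8)/(-6 + L) = (-8 + (5 + L)/(2*L))/(-6 + L))
(H(3) - 44)**2 = ((5/2)*(1 - 3*3)/(3*(-6 + 3)) - 44)**2 = ((5/2)*(1/3)*(1 - 9)/(-3) - 44)**2 = ((5/2)*(1/3)*(-1/3)*(-8) - 44)**2 = (20/9 - 44)**2 = (-376/9)**2 = 141376/81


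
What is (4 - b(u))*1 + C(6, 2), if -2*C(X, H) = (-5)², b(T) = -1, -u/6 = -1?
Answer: -15/2 ≈ -7.5000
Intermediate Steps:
u = 6 (u = -6*(-1) = 6)
C(X, H) = -25/2 (C(X, H) = -½*(-5)² = -½*25 = -25/2)
(4 - b(u))*1 + C(6, 2) = (4 - 1*(-1))*1 - 25/2 = (4 + 1)*1 - 25/2 = 5*1 - 25/2 = 5 - 25/2 = -15/2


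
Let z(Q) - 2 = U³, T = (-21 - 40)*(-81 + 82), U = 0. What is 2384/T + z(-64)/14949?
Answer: -35638294/911889 ≈ -39.082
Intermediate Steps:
T = -61 (T = -61*1 = -61)
z(Q) = 2 (z(Q) = 2 + 0³ = 2 + 0 = 2)
2384/T + z(-64)/14949 = 2384/(-61) + 2/14949 = 2384*(-1/61) + 2*(1/14949) = -2384/61 + 2/14949 = -35638294/911889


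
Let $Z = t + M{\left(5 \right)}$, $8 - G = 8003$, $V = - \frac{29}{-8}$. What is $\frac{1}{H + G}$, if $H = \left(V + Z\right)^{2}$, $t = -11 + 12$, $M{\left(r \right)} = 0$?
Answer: $- \frac{64}{510311} \approx -0.00012541$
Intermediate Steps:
$V = \frac{29}{8}$ ($V = \left(-29\right) \left(- \frac{1}{8}\right) = \frac{29}{8} \approx 3.625$)
$G = -7995$ ($G = 8 - 8003 = -7995$)
$t = 1$
$Z = 1$ ($Z = 1 + 0 = 1$)
$H = \frac{1369}{64}$ ($H = \left(\frac{29}{8} + 1\right)^{2} = \left(\frac{37}{8}\right)^{2} = \frac{1369}{64} \approx 21.391$)
$\frac{1}{H + G} = \frac{1}{\frac{1369}{64} - 7995} = \frac{1}{- \frac{510311}{64}} = - \frac{64}{510311}$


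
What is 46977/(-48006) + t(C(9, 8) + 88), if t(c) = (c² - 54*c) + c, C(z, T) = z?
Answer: 9754411/2286 ≈ 4267.0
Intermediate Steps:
t(c) = c² - 53*c
46977/(-48006) + t(C(9, 8) + 88) = 46977/(-48006) + (9 + 88)*(-53 + (9 + 88)) = 46977*(-1/48006) + 97*(-53 + 97) = -2237/2286 + 97*44 = -2237/2286 + 4268 = 9754411/2286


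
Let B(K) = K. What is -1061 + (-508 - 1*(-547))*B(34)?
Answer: 265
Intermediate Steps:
-1061 + (-508 - 1*(-547))*B(34) = -1061 + (-508 - 1*(-547))*34 = -1061 + (-508 + 547)*34 = -1061 + 39*34 = -1061 + 1326 = 265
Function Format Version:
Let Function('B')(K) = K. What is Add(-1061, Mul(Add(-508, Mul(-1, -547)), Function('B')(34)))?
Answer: 265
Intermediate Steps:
Add(-1061, Mul(Add(-508, Mul(-1, -547)), Function('B')(34))) = Add(-1061, Mul(Add(-508, Mul(-1, -547)), 34)) = Add(-1061, Mul(Add(-508, 547), 34)) = Add(-1061, Mul(39, 34)) = Add(-1061, 1326) = 265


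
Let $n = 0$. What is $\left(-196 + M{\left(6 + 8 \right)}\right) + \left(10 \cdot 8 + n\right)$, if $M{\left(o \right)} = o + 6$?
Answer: $-96$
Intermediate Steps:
$M{\left(o \right)} = 6 + o$
$\left(-196 + M{\left(6 + 8 \right)}\right) + \left(10 \cdot 8 + n\right) = \left(-196 + \left(6 + \left(6 + 8\right)\right)\right) + \left(10 \cdot 8 + 0\right) = \left(-196 + \left(6 + 14\right)\right) + \left(80 + 0\right) = \left(-196 + 20\right) + 80 = -176 + 80 = -96$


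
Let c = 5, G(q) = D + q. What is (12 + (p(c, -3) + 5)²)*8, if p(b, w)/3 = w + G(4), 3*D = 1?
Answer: 744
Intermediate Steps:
D = ⅓ (D = (⅓)*1 = ⅓ ≈ 0.33333)
G(q) = ⅓ + q
p(b, w) = 13 + 3*w (p(b, w) = 3*(w + (⅓ + 4)) = 3*(w + 13/3) = 3*(13/3 + w) = 13 + 3*w)
(12 + (p(c, -3) + 5)²)*8 = (12 + ((13 + 3*(-3)) + 5)²)*8 = (12 + ((13 - 9) + 5)²)*8 = (12 + (4 + 5)²)*8 = (12 + 9²)*8 = (12 + 81)*8 = 93*8 = 744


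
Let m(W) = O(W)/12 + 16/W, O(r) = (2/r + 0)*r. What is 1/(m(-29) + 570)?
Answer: 174/99113 ≈ 0.0017556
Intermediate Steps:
O(r) = 2 (O(r) = (2/r)*r = 2)
m(W) = ⅙ + 16/W (m(W) = 2/12 + 16/W = 2*(1/12) + 16/W = ⅙ + 16/W)
1/(m(-29) + 570) = 1/((⅙)*(96 - 29)/(-29) + 570) = 1/((⅙)*(-1/29)*67 + 570) = 1/(-67/174 + 570) = 1/(99113/174) = 174/99113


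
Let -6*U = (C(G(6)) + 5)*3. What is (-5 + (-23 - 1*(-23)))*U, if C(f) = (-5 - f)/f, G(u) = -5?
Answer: 25/2 ≈ 12.500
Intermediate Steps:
C(f) = (-5 - f)/f
U = -5/2 (U = -((-5 - 1*(-5))/(-5) + 5)*3/6 = -(-(-5 + 5)/5 + 5)*3/6 = -(-⅕*0 + 5)*3/6 = -(0 + 5)*3/6 = -5*3/6 = -⅙*15 = -5/2 ≈ -2.5000)
(-5 + (-23 - 1*(-23)))*U = (-5 + (-23 - 1*(-23)))*(-5/2) = (-5 + (-23 + 23))*(-5/2) = (-5 + 0)*(-5/2) = -5*(-5/2) = 25/2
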